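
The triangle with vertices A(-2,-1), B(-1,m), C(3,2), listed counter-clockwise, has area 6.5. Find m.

The doubled signed area Σ (x_i y_{i+1} − x_{i+1} y_i) is linear in m.
With m=0 it equals -2; the coefficient of m is -5 (from the two edges through B).
So -5·m + -2 = 2·6.5 = 13 ⇒ m = -3.

-3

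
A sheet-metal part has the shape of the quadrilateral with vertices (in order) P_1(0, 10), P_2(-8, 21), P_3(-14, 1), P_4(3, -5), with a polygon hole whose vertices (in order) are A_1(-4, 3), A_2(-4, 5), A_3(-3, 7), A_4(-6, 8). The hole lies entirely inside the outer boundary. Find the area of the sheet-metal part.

Outer boundary:
Apply Gauss's area formula: 2A = Σ (x_i·y_{i+1} − x_{i+1}·y_i), indices taken mod 4.
P_1→P_2: (0)(21) − (-8)(10) = 80
P_2→P_3: (-8)(1) − (-14)(21) = 286
P_3→P_4: (-14)(-5) − (3)(1) = 67
P_4→P_1: (3)(10) − (0)(-5) = 30
Σ = 463
Area = |Σ|/2 = 231.5.
Hole:
Σ = (-8) + (-13) + (18) + (14) = 11
Area = |Σ|/2 = 5.5.
Net area = 231.5 − 5.5 = 226.

226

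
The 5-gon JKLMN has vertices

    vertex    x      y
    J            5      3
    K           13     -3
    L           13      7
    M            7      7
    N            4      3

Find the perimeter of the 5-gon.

|JK| = √((8)² + (-6)²) = √100 = 10
|KL| = √((0)² + (10)²) = √100 = 10
|LM| = √((-6)² + (0)²) = √36 = 6
|MN| = √((-3)² + (-4)²) = √25 = 5
|NJ| = √((1)² + (0)²) = √1 = 1
Perimeter = 10 + 10 + 6 + 5 + 1 = 32.

32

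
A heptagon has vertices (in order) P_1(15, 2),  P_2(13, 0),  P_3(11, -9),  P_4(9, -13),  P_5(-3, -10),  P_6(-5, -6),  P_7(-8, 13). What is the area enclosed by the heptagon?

345

Apply the shoelace formula: 2A = Σ (x_i·y_{i+1} − x_{i+1}·y_i), indices taken mod 7.
Σ = (-26) + (-117) + (-62) + (-129) + (-32) + (-113) + (-211) = -690
Area = |Σ|/2 = 345.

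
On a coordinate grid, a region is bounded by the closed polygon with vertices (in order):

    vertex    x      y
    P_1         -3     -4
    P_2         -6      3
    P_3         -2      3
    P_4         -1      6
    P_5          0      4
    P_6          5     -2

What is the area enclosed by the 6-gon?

P_1→P_2: (-3)(3) − (-6)(-4) = -33
P_2→P_3: (-6)(3) − (-2)(3) = -12
P_3→P_4: (-2)(6) − (-1)(3) = -9
P_4→P_5: (-1)(4) − (0)(6) = -4
P_5→P_6: (0)(-2) − (5)(4) = -20
P_6→P_1: (5)(-4) − (-3)(-2) = -26
Σ = -104
Area = |Σ|/2 = 52.

52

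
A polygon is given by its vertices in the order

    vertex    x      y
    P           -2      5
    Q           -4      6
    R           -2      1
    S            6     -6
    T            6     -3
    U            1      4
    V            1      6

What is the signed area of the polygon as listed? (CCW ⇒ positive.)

43

Cross-terms: 8, 8, 6, 18, 27, 2, 17  ⇒  Σ = 86
Signed area = Σ/2 = 43 (positive ⇒ counter-clockwise traversal).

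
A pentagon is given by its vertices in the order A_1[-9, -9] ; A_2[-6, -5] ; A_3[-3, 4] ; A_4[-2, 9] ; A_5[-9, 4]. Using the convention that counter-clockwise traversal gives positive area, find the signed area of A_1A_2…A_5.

Σ = (-9) + (-39) + (-19) + (73) + (117) = 123
Signed area = Σ/2 = 61.5 (positive ⇒ counter-clockwise traversal).

61.5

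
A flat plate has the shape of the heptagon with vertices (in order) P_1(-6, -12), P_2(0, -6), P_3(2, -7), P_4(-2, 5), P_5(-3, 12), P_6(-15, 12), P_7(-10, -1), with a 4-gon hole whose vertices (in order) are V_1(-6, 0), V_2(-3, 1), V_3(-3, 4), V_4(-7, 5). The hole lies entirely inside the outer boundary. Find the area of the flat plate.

200

Outer boundary:
Apply the surveyor's formula: 2A = Σ (x_i·y_{i+1} − x_{i+1}·y_i), indices taken mod 7.
P_1→P_2: (-6)(-6) − (0)(-12) = 36
P_2→P_3: (0)(-7) − (2)(-6) = 12
P_3→P_4: (2)(5) − (-2)(-7) = -4
P_4→P_5: (-2)(12) − (-3)(5) = -9
P_5→P_6: (-3)(12) − (-15)(12) = 144
P_6→P_7: (-15)(-1) − (-10)(12) = 135
P_7→P_1: (-10)(-12) − (-6)(-1) = 114
Σ = 428
Area = |Σ|/2 = 214.
Hole:
Σ = (-6) + (-9) + (13) + (30) = 28
Area = |Σ|/2 = 14.
Net area = 214 − 14 = 200.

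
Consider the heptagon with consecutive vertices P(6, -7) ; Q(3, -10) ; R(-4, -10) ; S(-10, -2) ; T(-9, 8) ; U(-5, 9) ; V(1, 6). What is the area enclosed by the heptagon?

211

Apply the shoelace (surveyor's) formula: 2A = Σ (x_i·y_{i+1} − x_{i+1}·y_i), indices taken mod 7.
Cross-terms: -39, -70, -92, -98, -41, -39, -43  ⇒  Σ = -422
Area = |Σ|/2 = 211.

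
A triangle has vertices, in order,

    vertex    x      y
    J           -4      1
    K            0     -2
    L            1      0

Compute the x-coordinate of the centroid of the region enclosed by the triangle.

-1

Apply the shoelace (surveyor's) formula. First the cross-terms c_i = x_i·y_{i+1} − x_{i+1}·y_i:
  8, 2, 1  ⇒  2A = 11, A = 5.5.
Then Σ (x_i + x_{i+1})·c_i = -33, so x̄ = -33 / (6·5.5) = -1.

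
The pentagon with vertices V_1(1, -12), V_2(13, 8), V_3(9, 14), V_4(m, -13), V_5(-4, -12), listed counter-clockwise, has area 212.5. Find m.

-10

Write out the shoelace sum; only the two edges meeting at V_4 involve m:
2·Area = [(9·(-13) − m·14) + (m·(-12) − (-4)·(-13))] + 334
       = -26·m + 165 = 425
⇒ m = -10.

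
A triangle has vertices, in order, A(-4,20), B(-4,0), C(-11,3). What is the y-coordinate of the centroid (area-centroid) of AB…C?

Apply the shoelace formula. First the cross-terms c_i = x_i·y_{i+1} − x_{i+1}·y_i:
  80, -12, -208  ⇒  2A = -140, A = -70.
Then Σ (y_i + y_{i+1})·c_i = -3220, so ȳ = -3220 / (6·(-70)) = 23/3.

23/3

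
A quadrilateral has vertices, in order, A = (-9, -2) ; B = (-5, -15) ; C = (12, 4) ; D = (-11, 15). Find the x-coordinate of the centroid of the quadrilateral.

Apply the shoelace formula. First the cross-terms c_i = x_i·y_{i+1} − x_{i+1}·y_i:
  125, 160, 224, 157  ⇒  2A = 666, A = 333.
Then Σ (x_i + x_{i+1})·c_i = -3546, so x̄ = -3546 / (6·333) = -197/111.

-197/111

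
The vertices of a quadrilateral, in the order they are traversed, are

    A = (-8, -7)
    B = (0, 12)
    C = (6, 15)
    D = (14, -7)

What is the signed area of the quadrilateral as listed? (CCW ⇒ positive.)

-287

Apply the shoelace (surveyor's) formula: 2A = Σ (x_i·y_{i+1} − x_{i+1}·y_i), indices taken mod 4.
Σ = (-96) + (-72) + (-252) + (-154) = -574
Signed area = Σ/2 = -287 (negative ⇒ clockwise traversal).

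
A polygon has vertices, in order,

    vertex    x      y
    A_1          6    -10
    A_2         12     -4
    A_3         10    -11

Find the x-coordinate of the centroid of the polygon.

28/3

Apply the shoelace formula. First the cross-terms c_i = x_i·y_{i+1} − x_{i+1}·y_i:
  96, -92, -34  ⇒  2A = -30, A = -15.
Then Σ (x_i + x_{i+1})·c_i = -840, so x̄ = -840 / (6·(-15)) = 28/3.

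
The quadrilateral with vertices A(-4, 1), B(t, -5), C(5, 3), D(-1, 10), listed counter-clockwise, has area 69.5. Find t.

1

Write out the shoelace sum; only the two edges meeting at B involve t:
2·Area = [((-4)·(-5) − t·1) + (t·3 − 5·(-5))] + 92
       = 2·t + 137 = 139
⇒ t = 1.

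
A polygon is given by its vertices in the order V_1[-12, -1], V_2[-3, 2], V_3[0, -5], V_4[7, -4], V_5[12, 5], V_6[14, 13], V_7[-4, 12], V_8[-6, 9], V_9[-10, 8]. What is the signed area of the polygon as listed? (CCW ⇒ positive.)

298

Apply the shoelace (surveyor's) formula: 2A = Σ (x_i·y_{i+1} − x_{i+1}·y_i), indices taken mod 9.
Σ = (-27) + (15) + (35) + (83) + (86) + (220) + (36) + (42) + (106) = 596
Signed area = Σ/2 = 298 (positive ⇒ counter-clockwise traversal).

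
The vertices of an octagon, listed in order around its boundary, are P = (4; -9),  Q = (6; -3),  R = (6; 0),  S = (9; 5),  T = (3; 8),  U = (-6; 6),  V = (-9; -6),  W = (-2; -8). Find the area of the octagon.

Apply the shoelace formula: 2A = Σ (x_i·y_{i+1} − x_{i+1}·y_i), indices taken mod 8.
Σ = (42) + (18) + (30) + (57) + (66) + (90) + (60) + (50) = 413
Area = |Σ|/2 = 206.5.

206.5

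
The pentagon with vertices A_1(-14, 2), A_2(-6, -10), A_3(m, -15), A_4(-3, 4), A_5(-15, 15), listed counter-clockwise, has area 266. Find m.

10

Write out the shoelace sum; only the two edges meeting at A_3 involve m:
2·Area = [((-6)·(-15) − m·(-10)) + (m·4 − (-3)·(-15))] + 347
       = 14·m + 392 = 532
⇒ m = 10.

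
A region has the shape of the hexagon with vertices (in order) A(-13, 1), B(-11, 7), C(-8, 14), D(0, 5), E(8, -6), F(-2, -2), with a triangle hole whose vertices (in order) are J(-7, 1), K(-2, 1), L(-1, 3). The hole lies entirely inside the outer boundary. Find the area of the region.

152

Outer boundary:
Apply Gauss's area formula: 2A = Σ (x_i·y_{i+1} − x_{i+1}·y_i), indices taken mod 6.
A→B: (-13)(7) − (-11)(1) = -80
B→C: (-11)(14) − (-8)(7) = -98
C→D: (-8)(5) − (0)(14) = -40
D→E: (0)(-6) − (8)(5) = -40
E→F: (8)(-2) − (-2)(-6) = -28
F→A: (-2)(1) − (-13)(-2) = -28
Σ = -314
Area = |Σ|/2 = 157.
Hole:
Apply the shoelace formula: 2A = Σ (x_i·y_{i+1} − x_{i+1}·y_i), indices taken mod 3.
Σ = (-5) + (-5) + (20) = 10
Area = |Σ|/2 = 5.
Net area = 157 − 5 = 152.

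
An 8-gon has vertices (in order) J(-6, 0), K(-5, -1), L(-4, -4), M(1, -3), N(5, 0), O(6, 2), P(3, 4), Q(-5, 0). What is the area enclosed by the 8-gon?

Apply Gauss's area formula: 2A = Σ (x_i·y_{i+1} − x_{i+1}·y_i), indices taken mod 8.
Σ = (6) + (16) + (16) + (15) + (10) + (18) + (20) + (0) = 101
Area = |Σ|/2 = 50.5.

50.5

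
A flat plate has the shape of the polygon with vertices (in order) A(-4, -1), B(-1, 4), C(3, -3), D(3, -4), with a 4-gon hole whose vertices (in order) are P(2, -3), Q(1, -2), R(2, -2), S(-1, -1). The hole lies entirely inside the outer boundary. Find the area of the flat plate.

Outer boundary:
Apply Gauss's area formula: 2A = Σ (x_i·y_{i+1} − x_{i+1}·y_i), indices taken mod 4.
Σ = (-17) + (-9) + (-3) + (-19) = -48
Area = |Σ|/2 = 24.
Hole:
Apply the shoelace (surveyor's) formula: 2A = Σ (x_i·y_{i+1} − x_{i+1}·y_i), indices taken mod 4.
P→Q: (2)(-2) − (1)(-3) = -1
Q→R: (1)(-2) − (2)(-2) = 2
R→S: (2)(-1) − (-1)(-2) = -4
S→P: (-1)(-3) − (2)(-1) = 5
Σ = 2
Area = |Σ|/2 = 1.
Net area = 24 − 1 = 23.

23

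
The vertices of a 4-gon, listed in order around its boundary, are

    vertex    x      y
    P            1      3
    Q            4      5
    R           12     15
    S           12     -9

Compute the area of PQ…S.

125

Apply Gauss's area formula: 2A = Σ (x_i·y_{i+1} − x_{i+1}·y_i), indices taken mod 4.
P→Q: (1)(5) − (4)(3) = -7
Q→R: (4)(15) − (12)(5) = 0
R→S: (12)(-9) − (12)(15) = -288
S→P: (12)(3) − (1)(-9) = 45
Σ = -250
Area = |Σ|/2 = 125.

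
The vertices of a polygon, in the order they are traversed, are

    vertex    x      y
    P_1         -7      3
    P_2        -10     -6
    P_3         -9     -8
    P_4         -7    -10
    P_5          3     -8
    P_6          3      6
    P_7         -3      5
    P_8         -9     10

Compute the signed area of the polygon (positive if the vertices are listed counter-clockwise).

175.5

Apply the surveyor's formula: 2A = Σ (x_i·y_{i+1} − x_{i+1}·y_i), indices taken mod 8.
Σ = (72) + (26) + (34) + (86) + (42) + (33) + (15) + (43) = 351
Signed area = Σ/2 = 175.5 (positive ⇒ counter-clockwise traversal).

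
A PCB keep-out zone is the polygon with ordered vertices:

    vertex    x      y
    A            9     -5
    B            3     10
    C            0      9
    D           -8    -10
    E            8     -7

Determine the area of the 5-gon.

Apply the surveyor's formula: 2A = Σ (x_i·y_{i+1} − x_{i+1}·y_i), indices taken mod 5.
Cross-terms: 105, 27, 72, 136, 23  ⇒  Σ = 363
Area = |Σ|/2 = 181.5.

181.5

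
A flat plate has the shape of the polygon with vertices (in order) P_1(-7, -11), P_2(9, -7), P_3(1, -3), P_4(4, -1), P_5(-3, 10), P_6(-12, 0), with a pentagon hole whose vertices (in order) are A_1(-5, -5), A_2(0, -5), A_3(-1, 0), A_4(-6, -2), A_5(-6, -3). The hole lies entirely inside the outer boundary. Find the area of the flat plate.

Outer boundary:
Apply the surveyor's formula: 2A = Σ (x_i·y_{i+1} − x_{i+1}·y_i), indices taken mod 6.
Cross-terms: 148, -20, 11, 37, 120, 132  ⇒  Σ = 428
Area = |Σ|/2 = 214.
Hole:
Apply the surveyor's formula: 2A = Σ (x_i·y_{i+1} − x_{i+1}·y_i), indices taken mod 5.
Σ = (25) + (-5) + (2) + (6) + (15) = 43
Area = |Σ|/2 = 21.5.
Net area = 214 − 21.5 = 192.5.

192.5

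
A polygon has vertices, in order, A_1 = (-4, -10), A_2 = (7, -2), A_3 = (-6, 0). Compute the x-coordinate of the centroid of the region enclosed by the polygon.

-1

Apply Gauss's area formula. First the cross-terms c_i = x_i·y_{i+1} − x_{i+1}·y_i:
  78, -12, 60  ⇒  2A = 126, A = 63.
Then Σ (x_i + x_{i+1})·c_i = -378, so x̄ = -378 / (6·63) = -1.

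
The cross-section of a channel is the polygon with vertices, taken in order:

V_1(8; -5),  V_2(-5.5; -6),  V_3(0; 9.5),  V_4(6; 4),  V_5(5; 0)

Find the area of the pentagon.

114.875

Apply Gauss's area formula: 2A = Σ (x_i·y_{i+1} − x_{i+1}·y_i), indices taken mod 5.
V_1→V_2: (8)(-6) − (-5.5)(-5) = -75.5
V_2→V_3: (-5.5)(9.5) − (0)(-6) = -52.25
V_3→V_4: (0)(4) − (6)(9.5) = -57
V_4→V_5: (6)(0) − (5)(4) = -20
V_5→V_1: (5)(-5) − (8)(0) = -25
Σ = -229.75
Area = |Σ|/2 = 114.875.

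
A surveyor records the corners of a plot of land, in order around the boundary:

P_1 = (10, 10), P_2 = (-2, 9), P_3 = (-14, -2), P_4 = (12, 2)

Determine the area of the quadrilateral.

168

Σ = (110) + (130) + (-4) + (100) = 336
Area = |Σ|/2 = 168.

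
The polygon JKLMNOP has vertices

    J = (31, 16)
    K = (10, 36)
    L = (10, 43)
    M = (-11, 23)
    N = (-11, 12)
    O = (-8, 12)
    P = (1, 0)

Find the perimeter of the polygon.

|JK| = √((-21)² + (20)²) = √841 = 29
|KL| = √((0)² + (7)²) = √49 = 7
|LM| = √((-21)² + (-20)²) = √841 = 29
|MN| = √((0)² + (-11)²) = √121 = 11
|NO| = √((3)² + (0)²) = √9 = 3
|OP| = √((9)² + (-12)²) = √225 = 15
|PJ| = √((30)² + (16)²) = √1156 = 34
Perimeter = 29 + 7 + 29 + 11 + 3 + 15 + 34 = 128.

128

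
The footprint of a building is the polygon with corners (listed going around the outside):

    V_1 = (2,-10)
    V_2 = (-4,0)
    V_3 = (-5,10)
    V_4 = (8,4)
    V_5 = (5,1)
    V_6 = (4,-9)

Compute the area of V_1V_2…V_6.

Apply the shoelace formula: 2A = Σ (x_i·y_{i+1} − x_{i+1}·y_i), indices taken mod 6.
Cross-terms: -40, -40, -100, -12, -49, -22  ⇒  Σ = -263
Area = |Σ|/2 = 131.5.

131.5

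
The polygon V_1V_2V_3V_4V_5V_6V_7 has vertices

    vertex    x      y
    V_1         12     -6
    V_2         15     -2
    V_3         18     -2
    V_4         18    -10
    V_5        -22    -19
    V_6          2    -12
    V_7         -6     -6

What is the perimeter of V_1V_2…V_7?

|V_1V_2| = √((3)² + (4)²) = √25 = 5
|V_2V_3| = √((3)² + (0)²) = √9 = 3
|V_3V_4| = √((0)² + (-8)²) = √64 = 8
|V_4V_5| = √((-40)² + (-9)²) = √1681 = 41
|V_5V_6| = √((24)² + (7)²) = √625 = 25
|V_6V_7| = √((-8)² + (6)²) = √100 = 10
|V_7V_1| = √((18)² + (0)²) = √324 = 18
Perimeter = 5 + 3 + 8 + 41 + 25 + 10 + 18 = 110.

110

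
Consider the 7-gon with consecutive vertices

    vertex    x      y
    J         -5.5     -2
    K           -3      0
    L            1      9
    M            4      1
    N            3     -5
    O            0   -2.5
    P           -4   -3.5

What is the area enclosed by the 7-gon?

Apply Gauss's area formula: 2A = Σ (x_i·y_{i+1} − x_{i+1}·y_i), indices taken mod 7.
J→K: (-5.5)(0) − (-3)(-2) = -6
K→L: (-3)(9) − (1)(0) = -27
L→M: (1)(1) − (4)(9) = -35
M→N: (4)(-5) − (3)(1) = -23
N→O: (3)(-2.5) − (0)(-5) = -7.5
O→P: (0)(-3.5) − (-4)(-2.5) = -10
P→J: (-4)(-2) − (-5.5)(-3.5) = -11.25
Σ = -119.75
Area = |Σ|/2 = 59.875.

59.875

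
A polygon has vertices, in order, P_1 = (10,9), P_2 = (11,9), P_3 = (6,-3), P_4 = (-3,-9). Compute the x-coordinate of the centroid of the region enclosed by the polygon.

59/12

Apply the surveyor's formula. First the cross-terms c_i = x_i·y_{i+1} − x_{i+1}·y_i:
  -9, -87, -63, 63  ⇒  2A = -96, A = -48.
Then Σ (x_i + x_{i+1})·c_i = -1416, so x̄ = -1416 / (6·(-48)) = 59/12.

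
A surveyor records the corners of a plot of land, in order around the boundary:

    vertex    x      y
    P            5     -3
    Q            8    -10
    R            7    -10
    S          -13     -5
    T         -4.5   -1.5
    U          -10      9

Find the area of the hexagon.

Apply Gauss's area formula: 2A = Σ (x_i·y_{i+1} − x_{i+1}·y_i), indices taken mod 6.
Σ = (-26) + (-10) + (-165) + (-3) + (-55.5) + (-15) = -274.5
Area = |Σ|/2 = 137.25.

137.25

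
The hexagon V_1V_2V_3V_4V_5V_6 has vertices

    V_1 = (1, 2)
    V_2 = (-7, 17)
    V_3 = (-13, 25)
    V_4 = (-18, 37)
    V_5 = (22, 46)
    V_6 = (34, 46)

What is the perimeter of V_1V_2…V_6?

148

|V_1V_2| = √((-8)² + (15)²) = √289 = 17
|V_2V_3| = √((-6)² + (8)²) = √100 = 10
|V_3V_4| = √((-5)² + (12)²) = √169 = 13
|V_4V_5| = √((40)² + (9)²) = √1681 = 41
|V_5V_6| = √((12)² + (0)²) = √144 = 12
|V_6V_1| = √((-33)² + (-44)²) = √3025 = 55
Perimeter = 17 + 10 + 13 + 41 + 12 + 55 = 148.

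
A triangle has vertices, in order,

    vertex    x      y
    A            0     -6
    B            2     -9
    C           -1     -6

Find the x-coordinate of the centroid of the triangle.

1/3

Apply Gauss's area formula. First the cross-terms c_i = x_i·y_{i+1} − x_{i+1}·y_i:
  12, -21, 6  ⇒  2A = -3, A = -1.5.
Then Σ (x_i + x_{i+1})·c_i = -3, so x̄ = -3 / (6·(-1.5)) = 1/3.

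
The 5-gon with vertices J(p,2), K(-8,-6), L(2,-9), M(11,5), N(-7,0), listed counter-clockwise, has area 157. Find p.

-14

The doubled signed area Σ (x_i y_{i+1} − x_{i+1} y_i) is linear in p.
With p=0 it equals 230; the coefficient of p is -6 (from the two edges through J).
So -6·p + 230 = 2·157 = 314 ⇒ p = -14.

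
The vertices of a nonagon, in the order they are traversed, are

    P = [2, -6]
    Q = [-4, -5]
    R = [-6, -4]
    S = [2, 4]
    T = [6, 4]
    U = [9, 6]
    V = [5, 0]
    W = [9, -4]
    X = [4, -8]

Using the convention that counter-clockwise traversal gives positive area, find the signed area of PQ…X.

-97

Cross-terms: -34, -14, -16, -16, 0, -30, -20, -56, -8  ⇒  Σ = -194
Signed area = Σ/2 = -97 (negative ⇒ clockwise traversal).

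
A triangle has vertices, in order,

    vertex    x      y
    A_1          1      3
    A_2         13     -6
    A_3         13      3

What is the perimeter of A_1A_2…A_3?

36

|A_1A_2| = √((12)² + (-9)²) = √225 = 15
|A_2A_3| = √((0)² + (9)²) = √81 = 9
|A_3A_1| = √((-12)² + (0)²) = √144 = 12
Perimeter = 15 + 9 + 12 = 36.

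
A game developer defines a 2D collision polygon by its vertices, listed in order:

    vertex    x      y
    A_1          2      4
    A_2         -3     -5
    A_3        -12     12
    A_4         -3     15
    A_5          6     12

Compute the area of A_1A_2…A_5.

182

Σ = (2) + (-96) + (-144) + (-126) + (0) = -364
Area = |Σ|/2 = 182.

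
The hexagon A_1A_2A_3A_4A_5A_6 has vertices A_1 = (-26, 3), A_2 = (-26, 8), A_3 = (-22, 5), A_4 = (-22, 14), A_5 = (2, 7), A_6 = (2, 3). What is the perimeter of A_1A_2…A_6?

|A_1A_2| = √((0)² + (5)²) = √25 = 5
|A_2A_3| = √((4)² + (-3)²) = √25 = 5
|A_3A_4| = √((0)² + (9)²) = √81 = 9
|A_4A_5| = √((24)² + (-7)²) = √625 = 25
|A_5A_6| = √((0)² + (-4)²) = √16 = 4
|A_6A_1| = √((-28)² + (0)²) = √784 = 28
Perimeter = 5 + 5 + 9 + 25 + 4 + 28 = 76.

76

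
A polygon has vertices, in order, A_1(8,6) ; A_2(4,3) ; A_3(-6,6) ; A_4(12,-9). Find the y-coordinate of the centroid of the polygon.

0

Apply the surveyor's formula. First the cross-terms c_i = x_i·y_{i+1} − x_{i+1}·y_i:
  0, 42, -18, 144  ⇒  2A = 168, A = 84.
Then Σ (y_i + y_{i+1})·c_i = 0, so ȳ = 0 / (6·84) = 0.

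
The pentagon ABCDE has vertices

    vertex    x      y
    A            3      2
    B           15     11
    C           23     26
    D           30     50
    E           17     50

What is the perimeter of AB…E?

120

|AB| = √((12)² + (9)²) = √225 = 15
|BC| = √((8)² + (15)²) = √289 = 17
|CD| = √((7)² + (24)²) = √625 = 25
|DE| = √((-13)² + (0)²) = √169 = 13
|EA| = √((-14)² + (-48)²) = √2500 = 50
Perimeter = 15 + 17 + 25 + 13 + 50 = 120.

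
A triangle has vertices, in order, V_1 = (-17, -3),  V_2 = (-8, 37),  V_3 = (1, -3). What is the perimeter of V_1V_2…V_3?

|V_1V_2| = √((9)² + (40)²) = √1681 = 41
|V_2V_3| = √((9)² + (-40)²) = √1681 = 41
|V_3V_1| = √((-18)² + (0)²) = √324 = 18
Perimeter = 41 + 41 + 18 = 100.

100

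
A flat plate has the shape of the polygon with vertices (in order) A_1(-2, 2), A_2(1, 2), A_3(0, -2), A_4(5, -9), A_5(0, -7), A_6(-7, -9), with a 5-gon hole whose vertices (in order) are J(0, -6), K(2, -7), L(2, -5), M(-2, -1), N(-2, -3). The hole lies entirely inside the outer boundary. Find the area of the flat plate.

47

Outer boundary:
Σ = (-6) + (-2) + (10) + (-35) + (-49) + (-32) = -114
Area = |Σ|/2 = 57.
Hole:
Σ = (12) + (4) + (-12) + (4) + (12) = 20
Area = |Σ|/2 = 10.
Net area = 57 − 10 = 47.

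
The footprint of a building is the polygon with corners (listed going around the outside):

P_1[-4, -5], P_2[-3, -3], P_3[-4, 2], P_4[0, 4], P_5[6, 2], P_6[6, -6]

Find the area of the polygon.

Apply the shoelace (surveyor's) formula: 2A = Σ (x_i·y_{i+1} − x_{i+1}·y_i), indices taken mod 6.
Σ = (-3) + (-18) + (-16) + (-24) + (-48) + (-54) = -163
Area = |Σ|/2 = 81.5.

81.5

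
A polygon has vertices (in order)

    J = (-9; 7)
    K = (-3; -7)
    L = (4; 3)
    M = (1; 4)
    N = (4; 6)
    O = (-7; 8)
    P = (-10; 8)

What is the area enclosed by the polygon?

103

Σ = (84) + (19) + (13) + (-10) + (74) + (24) + (2) = 206
Area = |Σ|/2 = 103.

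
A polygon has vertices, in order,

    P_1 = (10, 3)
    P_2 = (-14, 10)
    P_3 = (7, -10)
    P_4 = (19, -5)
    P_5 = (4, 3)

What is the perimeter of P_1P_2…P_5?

|P_1P_2| = √((-24)² + (7)²) = √625 = 25
|P_2P_3| = √((21)² + (-20)²) = √841 = 29
|P_3P_4| = √((12)² + (5)²) = √169 = 13
|P_4P_5| = √((-15)² + (8)²) = √289 = 17
|P_5P_1| = √((6)² + (0)²) = √36 = 6
Perimeter = 25 + 29 + 13 + 17 + 6 = 90.

90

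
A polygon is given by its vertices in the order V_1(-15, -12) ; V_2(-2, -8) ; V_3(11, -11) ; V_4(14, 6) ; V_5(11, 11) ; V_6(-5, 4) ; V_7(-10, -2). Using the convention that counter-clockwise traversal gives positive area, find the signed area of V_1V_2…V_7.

376.5

Apply Gauss's area formula: 2A = Σ (x_i·y_{i+1} − x_{i+1}·y_i), indices taken mod 7.
Σ = (96) + (110) + (220) + (88) + (99) + (50) + (90) = 753
Signed area = Σ/2 = 376.5 (positive ⇒ counter-clockwise traversal).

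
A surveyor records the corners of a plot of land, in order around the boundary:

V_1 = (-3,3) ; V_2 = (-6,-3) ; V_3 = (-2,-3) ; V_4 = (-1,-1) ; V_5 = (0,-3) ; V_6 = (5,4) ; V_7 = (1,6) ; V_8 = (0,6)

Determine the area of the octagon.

53

Apply Gauss's area formula: 2A = Σ (x_i·y_{i+1} − x_{i+1}·y_i), indices taken mod 8.
Cross-terms: 27, 12, -1, 3, 15, 26, 6, 18  ⇒  Σ = 106
Area = |Σ|/2 = 53.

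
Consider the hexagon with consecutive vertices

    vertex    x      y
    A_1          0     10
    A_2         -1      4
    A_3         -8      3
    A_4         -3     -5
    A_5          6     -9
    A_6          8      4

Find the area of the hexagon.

Apply Gauss's area formula: 2A = Σ (x_i·y_{i+1} − x_{i+1}·y_i), indices taken mod 6.
Cross-terms: 10, 29, 49, 57, 96, 80  ⇒  Σ = 321
Area = |Σ|/2 = 160.5.

160.5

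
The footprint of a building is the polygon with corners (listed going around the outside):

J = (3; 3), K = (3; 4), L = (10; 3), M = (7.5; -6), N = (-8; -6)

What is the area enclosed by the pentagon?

Σ = (3) + (-31) + (-82.5) + (-93) + (-6) = -209.5
Area = |Σ|/2 = 104.75.

104.75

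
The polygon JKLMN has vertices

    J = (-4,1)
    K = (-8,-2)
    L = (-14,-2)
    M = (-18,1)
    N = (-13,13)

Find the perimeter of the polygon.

|JK| = √((-4)² + (-3)²) = √25 = 5
|KL| = √((-6)² + (0)²) = √36 = 6
|LM| = √((-4)² + (3)²) = √25 = 5
|MN| = √((5)² + (12)²) = √169 = 13
|NJ| = √((9)² + (-12)²) = √225 = 15
Perimeter = 5 + 6 + 5 + 13 + 15 = 44.

44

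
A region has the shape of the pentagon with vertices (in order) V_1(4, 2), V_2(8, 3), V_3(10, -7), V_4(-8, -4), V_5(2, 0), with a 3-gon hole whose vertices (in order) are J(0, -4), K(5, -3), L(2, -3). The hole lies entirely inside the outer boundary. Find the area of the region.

85.5

Outer boundary:
Apply the surveyor's formula: 2A = Σ (x_i·y_{i+1} − x_{i+1}·y_i), indices taken mod 5.
Σ = (-4) + (-86) + (-96) + (8) + (4) = -174
Area = |Σ|/2 = 87.
Hole:
J→K: (0)(-3) − (5)(-4) = 20
K→L: (5)(-3) − (2)(-3) = -9
L→J: (2)(-4) − (0)(-3) = -8
Σ = 3
Area = |Σ|/2 = 1.5.
Net area = 87 − 1.5 = 85.5.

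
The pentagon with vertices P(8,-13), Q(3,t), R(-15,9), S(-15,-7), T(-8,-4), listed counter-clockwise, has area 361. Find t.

The doubled signed area Σ (x_i y_{i+1} − x_{i+1} y_i) is linear in t.
With t=0 it equals 446; the coefficient of t is 23 (from the two edges through Q).
So 23·t + 446 = 2·361 = 722 ⇒ t = 12.

12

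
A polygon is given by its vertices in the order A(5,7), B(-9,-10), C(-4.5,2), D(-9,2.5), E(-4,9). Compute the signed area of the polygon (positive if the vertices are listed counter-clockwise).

-93.625

Cross-terms: 13, -63, 6.75, -71, -73  ⇒  Σ = -187.25
Signed area = Σ/2 = -93.625 (negative ⇒ clockwise traversal).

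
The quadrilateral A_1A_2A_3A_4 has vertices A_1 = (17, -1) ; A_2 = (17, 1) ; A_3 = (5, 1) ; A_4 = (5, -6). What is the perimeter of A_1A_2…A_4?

34

|A_1A_2| = √((0)² + (2)²) = √4 = 2
|A_2A_3| = √((-12)² + (0)²) = √144 = 12
|A_3A_4| = √((0)² + (-7)²) = √49 = 7
|A_4A_1| = √((12)² + (5)²) = √169 = 13
Perimeter = 2 + 12 + 7 + 13 = 34.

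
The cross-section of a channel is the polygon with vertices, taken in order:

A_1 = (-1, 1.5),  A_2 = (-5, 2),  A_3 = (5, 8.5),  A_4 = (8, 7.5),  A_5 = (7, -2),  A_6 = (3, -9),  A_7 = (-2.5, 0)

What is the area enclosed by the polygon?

Apply Gauss's area formula: 2A = Σ (x_i·y_{i+1} − x_{i+1}·y_i), indices taken mod 7.
Σ = (5.5) + (-52.5) + (-30.5) + (-68.5) + (-57) + (-22.5) + (-3.75) = -229.25
Area = |Σ|/2 = 114.625.

114.625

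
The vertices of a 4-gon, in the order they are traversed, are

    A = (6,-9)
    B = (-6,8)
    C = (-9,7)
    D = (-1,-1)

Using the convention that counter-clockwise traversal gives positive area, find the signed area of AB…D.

Apply the shoelace formula: 2A = Σ (x_i·y_{i+1} − x_{i+1}·y_i), indices taken mod 4.
Cross-terms: -6, 30, 16, 15  ⇒  Σ = 55
Signed area = Σ/2 = 27.5 (positive ⇒ counter-clockwise traversal).

27.5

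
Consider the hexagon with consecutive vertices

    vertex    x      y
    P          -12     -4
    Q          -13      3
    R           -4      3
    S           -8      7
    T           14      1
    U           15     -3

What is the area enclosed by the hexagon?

189

Apply the shoelace (surveyor's) formula: 2A = Σ (x_i·y_{i+1} − x_{i+1}·y_i), indices taken mod 6.
Cross-terms: -88, -27, -4, -106, -57, -96  ⇒  Σ = -378
Area = |Σ|/2 = 189.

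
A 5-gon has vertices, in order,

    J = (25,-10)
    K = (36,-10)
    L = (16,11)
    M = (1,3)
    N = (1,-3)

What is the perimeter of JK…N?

88

|JK| = √((11)² + (0)²) = √121 = 11
|KL| = √((-20)² + (21)²) = √841 = 29
|LM| = √((-15)² + (-8)²) = √289 = 17
|MN| = √((0)² + (-6)²) = √36 = 6
|NJ| = √((24)² + (-7)²) = √625 = 25
Perimeter = 11 + 29 + 17 + 6 + 25 = 88.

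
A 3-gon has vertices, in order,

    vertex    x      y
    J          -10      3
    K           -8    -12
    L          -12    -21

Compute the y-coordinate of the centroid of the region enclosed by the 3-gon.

-10

Apply the shoelace formula. First the cross-terms c_i = x_i·y_{i+1} − x_{i+1}·y_i:
  144, 24, -246  ⇒  2A = -78, A = -39.
Then Σ (y_i + y_{i+1})·c_i = 2340, so ȳ = 2340 / (6·(-39)) = -10.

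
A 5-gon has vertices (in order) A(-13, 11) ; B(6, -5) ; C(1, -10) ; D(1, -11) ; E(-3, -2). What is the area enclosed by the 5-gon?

75.5

Cross-terms: -1, -55, -1, -35, -59  ⇒  Σ = -151
Area = |Σ|/2 = 75.5.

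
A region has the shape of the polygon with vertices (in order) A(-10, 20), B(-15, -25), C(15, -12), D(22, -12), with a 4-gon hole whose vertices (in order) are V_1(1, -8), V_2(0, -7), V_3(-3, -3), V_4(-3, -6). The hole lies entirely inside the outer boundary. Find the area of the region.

749

Outer boundary:
Apply the shoelace (surveyor's) formula: 2A = Σ (x_i·y_{i+1} − x_{i+1}·y_i), indices taken mod 4.
Σ = (550) + (555) + (84) + (320) = 1509
Area = |Σ|/2 = 754.5.
Hole:
Apply the surveyor's formula: 2A = Σ (x_i·y_{i+1} − x_{i+1}·y_i), indices taken mod 4.
Σ = (-7) + (-21) + (9) + (30) = 11
Area = |Σ|/2 = 5.5.
Net area = 754.5 − 5.5 = 749.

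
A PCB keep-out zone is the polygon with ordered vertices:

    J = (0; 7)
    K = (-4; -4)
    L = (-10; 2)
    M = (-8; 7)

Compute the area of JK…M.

65

Apply the shoelace (surveyor's) formula: 2A = Σ (x_i·y_{i+1} − x_{i+1}·y_i), indices taken mod 4.
Σ = (28) + (-48) + (-54) + (-56) = -130
Area = |Σ|/2 = 65.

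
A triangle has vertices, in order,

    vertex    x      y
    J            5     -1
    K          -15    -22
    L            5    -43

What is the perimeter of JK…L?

100

|JK| = √((-20)² + (-21)²) = √841 = 29
|KL| = √((20)² + (-21)²) = √841 = 29
|LJ| = √((0)² + (42)²) = √1764 = 42
Perimeter = 29 + 29 + 42 = 100.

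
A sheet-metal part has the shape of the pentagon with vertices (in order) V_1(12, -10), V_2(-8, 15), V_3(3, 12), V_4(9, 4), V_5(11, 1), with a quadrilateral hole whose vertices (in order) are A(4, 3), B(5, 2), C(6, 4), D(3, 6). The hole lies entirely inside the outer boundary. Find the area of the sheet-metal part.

Outer boundary:
Apply the shoelace formula: 2A = Σ (x_i·y_{i+1} − x_{i+1}·y_i), indices taken mod 5.
V_1→V_2: (12)(15) − (-8)(-10) = 100
V_2→V_3: (-8)(12) − (3)(15) = -141
V_3→V_4: (3)(4) − (9)(12) = -96
V_4→V_5: (9)(1) − (11)(4) = -35
V_5→V_1: (11)(-10) − (12)(1) = -122
Σ = -294
Area = |Σ|/2 = 147.
Hole:
Apply Gauss's area formula: 2A = Σ (x_i·y_{i+1} − x_{i+1}·y_i), indices taken mod 4.
Σ = (-7) + (8) + (24) + (-15) = 10
Area = |Σ|/2 = 5.
Net area = 147 − 5 = 142.

142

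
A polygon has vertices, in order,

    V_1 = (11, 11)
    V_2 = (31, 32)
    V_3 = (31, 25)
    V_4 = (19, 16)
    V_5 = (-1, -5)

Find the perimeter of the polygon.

100

|V_1V_2| = √((20)² + (21)²) = √841 = 29
|V_2V_3| = √((0)² + (-7)²) = √49 = 7
|V_3V_4| = √((-12)² + (-9)²) = √225 = 15
|V_4V_5| = √((-20)² + (-21)²) = √841 = 29
|V_5V_1| = √((12)² + (16)²) = √400 = 20
Perimeter = 29 + 7 + 15 + 29 + 20 = 100.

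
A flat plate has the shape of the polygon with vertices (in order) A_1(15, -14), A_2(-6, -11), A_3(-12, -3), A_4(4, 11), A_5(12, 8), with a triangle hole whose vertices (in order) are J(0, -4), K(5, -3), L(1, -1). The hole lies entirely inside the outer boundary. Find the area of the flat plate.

Outer boundary:
Apply the shoelace (surveyor's) formula: 2A = Σ (x_i·y_{i+1} − x_{i+1}·y_i), indices taken mod 5.
A_1→A_2: (15)(-11) − (-6)(-14) = -249
A_2→A_3: (-6)(-3) − (-12)(-11) = -114
A_3→A_4: (-12)(11) − (4)(-3) = -120
A_4→A_5: (4)(8) − (12)(11) = -100
A_5→A_1: (12)(-14) − (15)(8) = -288
Σ = -871
Area = |Σ|/2 = 435.5.
Hole:
Apply the surveyor's formula: 2A = Σ (x_i·y_{i+1} − x_{i+1}·y_i), indices taken mod 3.
Σ = (20) + (-2) + (-4) = 14
Area = |Σ|/2 = 7.
Net area = 435.5 − 7 = 428.5.

428.5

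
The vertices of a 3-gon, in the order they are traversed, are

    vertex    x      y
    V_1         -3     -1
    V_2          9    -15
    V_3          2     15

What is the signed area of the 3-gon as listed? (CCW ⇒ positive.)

Σ = (54) + (165) + (43) = 262
Signed area = Σ/2 = 131 (positive ⇒ counter-clockwise traversal).

131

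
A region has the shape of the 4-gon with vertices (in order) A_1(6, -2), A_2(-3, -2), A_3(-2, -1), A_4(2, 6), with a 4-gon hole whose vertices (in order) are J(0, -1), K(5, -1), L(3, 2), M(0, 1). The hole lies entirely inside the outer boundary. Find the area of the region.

24

Outer boundary:
Apply Gauss's area formula: 2A = Σ (x_i·y_{i+1} − x_{i+1}·y_i), indices taken mod 4.
A_1→A_2: (6)(-2) − (-3)(-2) = -18
A_2→A_3: (-3)(-1) − (-2)(-2) = -1
A_3→A_4: (-2)(6) − (2)(-1) = -10
A_4→A_1: (2)(-2) − (6)(6) = -40
Σ = -69
Area = |Σ|/2 = 34.5.
Hole:
J→K: (0)(-1) − (5)(-1) = 5
K→L: (5)(2) − (3)(-1) = 13
L→M: (3)(1) − (0)(2) = 3
M→J: (0)(-1) − (0)(1) = 0
Σ = 21
Area = |Σ|/2 = 10.5.
Net area = 34.5 − 10.5 = 24.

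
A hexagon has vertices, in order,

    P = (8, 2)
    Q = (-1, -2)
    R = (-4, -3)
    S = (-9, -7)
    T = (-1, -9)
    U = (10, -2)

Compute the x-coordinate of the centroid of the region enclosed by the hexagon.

325/276

Apply the shoelace formula. First the cross-terms c_i = x_i·y_{i+1} − x_{i+1}·y_i:
  -14, -5, 1, 74, 92, 36  ⇒  2A = 184, A = 92.
Then Σ (x_i + x_{i+1})·c_i = 650, so x̄ = 650 / (6·92) = 325/276.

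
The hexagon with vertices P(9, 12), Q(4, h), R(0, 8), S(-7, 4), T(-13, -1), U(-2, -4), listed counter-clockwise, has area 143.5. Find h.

The doubled signed area Σ (x_i y_{i+1} − x_{i+1} y_i) is linear in h.
With h=0 it equals 161; the coefficient of h is 9 (from the two edges through Q).
So 9·h + 161 = 2·143.5 = 287 ⇒ h = 14.

14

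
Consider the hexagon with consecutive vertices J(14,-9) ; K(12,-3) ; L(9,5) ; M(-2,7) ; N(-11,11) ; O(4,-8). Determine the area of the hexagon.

Apply the shoelace formula: 2A = Σ (x_i·y_{i+1} − x_{i+1}·y_i), indices taken mod 6.
Σ = (66) + (87) + (73) + (55) + (44) + (76) = 401
Area = |Σ|/2 = 200.5.

200.5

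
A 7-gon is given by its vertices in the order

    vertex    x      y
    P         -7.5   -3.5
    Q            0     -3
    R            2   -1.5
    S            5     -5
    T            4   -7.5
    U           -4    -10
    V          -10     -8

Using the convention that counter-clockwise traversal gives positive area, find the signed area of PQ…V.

-77.25

Apply the shoelace formula: 2A = Σ (x_i·y_{i+1} − x_{i+1}·y_i), indices taken mod 7.
P→Q: (-7.5)(-3) − (0)(-3.5) = 22.5
Q→R: (0)(-1.5) − (2)(-3) = 6
R→S: (2)(-5) − (5)(-1.5) = -2.5
S→T: (5)(-7.5) − (4)(-5) = -17.5
T→U: (4)(-10) − (-4)(-7.5) = -70
U→V: (-4)(-8) − (-10)(-10) = -68
V→P: (-10)(-3.5) − (-7.5)(-8) = -25
Σ = -154.5
Signed area = Σ/2 = -77.25 (negative ⇒ clockwise traversal).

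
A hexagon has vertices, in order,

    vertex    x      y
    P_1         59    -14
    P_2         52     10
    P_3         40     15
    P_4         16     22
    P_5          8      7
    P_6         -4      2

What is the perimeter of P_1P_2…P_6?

158

|P_1P_2| = √((-7)² + (24)²) = √625 = 25
|P_2P_3| = √((-12)² + (5)²) = √169 = 13
|P_3P_4| = √((-24)² + (7)²) = √625 = 25
|P_4P_5| = √((-8)² + (-15)²) = √289 = 17
|P_5P_6| = √((-12)² + (-5)²) = √169 = 13
|P_6P_1| = √((63)² + (-16)²) = √4225 = 65
Perimeter = 25 + 13 + 25 + 17 + 13 + 65 = 158.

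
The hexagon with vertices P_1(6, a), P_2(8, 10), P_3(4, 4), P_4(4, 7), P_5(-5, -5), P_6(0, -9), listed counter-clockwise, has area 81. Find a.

2

Write out the shoelace sum; only the two edges meeting at P_1 involve a:
2·Area = [(0·a − 6·(-9)) + (6·10 − 8·a)] + 64
       = -8·a + 178 = 162
⇒ a = 2.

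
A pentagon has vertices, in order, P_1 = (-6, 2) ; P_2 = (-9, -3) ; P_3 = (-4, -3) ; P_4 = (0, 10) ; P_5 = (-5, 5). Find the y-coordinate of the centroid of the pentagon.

Apply the shoelace (surveyor's) formula. First the cross-terms c_i = x_i·y_{i+1} − x_{i+1}·y_i:
  36, 15, -40, 50, 20  ⇒  2A = 81, A = 40.5.
Then Σ (y_i + y_{i+1})·c_i = 484, so ȳ = 484 / (6·40.5) = 484/243.

484/243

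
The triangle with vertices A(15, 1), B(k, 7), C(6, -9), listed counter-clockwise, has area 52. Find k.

The doubled signed area Σ (x_i y_{i+1} − x_{i+1} y_i) is linear in k.
With k=0 it equals 204; the coefficient of k is -10 (from the two edges through B).
So -10·k + 204 = 2·52 = 104 ⇒ k = 10.

10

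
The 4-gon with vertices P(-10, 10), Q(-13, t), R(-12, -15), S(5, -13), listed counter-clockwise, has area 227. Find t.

The doubled signed area Σ (x_i y_{i+1} − x_{i+1} y_i) is linear in t.
With t=0 it equals 476; the coefficient of t is 2 (from the two edges through Q).
So 2·t + 476 = 2·227 = 454 ⇒ t = -11.

-11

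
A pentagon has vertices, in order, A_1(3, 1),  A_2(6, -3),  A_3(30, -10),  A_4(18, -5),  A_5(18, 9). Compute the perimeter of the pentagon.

|A_1A_2| = √((3)² + (-4)²) = √25 = 5
|A_2A_3| = √((24)² + (-7)²) = √625 = 25
|A_3A_4| = √((-12)² + (5)²) = √169 = 13
|A_4A_5| = √((0)² + (14)²) = √196 = 14
|A_5A_1| = √((-15)² + (-8)²) = √289 = 17
Perimeter = 5 + 25 + 13 + 14 + 17 = 74.

74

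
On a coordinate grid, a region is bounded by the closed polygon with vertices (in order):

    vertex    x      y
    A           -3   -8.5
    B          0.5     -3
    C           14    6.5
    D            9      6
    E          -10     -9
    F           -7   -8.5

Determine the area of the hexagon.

59.5

Σ = (13.25) + (45.25) + (25.5) + (-21) + (22) + (34) = 119
Area = |Σ|/2 = 59.5.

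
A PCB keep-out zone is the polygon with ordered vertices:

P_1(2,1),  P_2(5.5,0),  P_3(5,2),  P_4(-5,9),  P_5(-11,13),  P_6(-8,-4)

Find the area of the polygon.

Apply the shoelace (surveyor's) formula: 2A = Σ (x_i·y_{i+1} − x_{i+1}·y_i), indices taken mod 6.
Cross-terms: -5.5, 11, 55, 34, 148, 0  ⇒  Σ = 242.5
Area = |Σ|/2 = 121.25.

121.25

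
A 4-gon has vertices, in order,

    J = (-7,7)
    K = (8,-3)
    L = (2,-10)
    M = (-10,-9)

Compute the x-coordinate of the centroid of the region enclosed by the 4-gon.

Apply Gauss's area formula. First the cross-terms c_i = x_i·y_{i+1} − x_{i+1}·y_i:
  -35, -74, -118, -133  ⇒  2A = -360, A = -180.
Then Σ (x_i + x_{i+1})·c_i = 2430, so x̄ = 2430 / (6·(-180)) = -2.25.

-2.25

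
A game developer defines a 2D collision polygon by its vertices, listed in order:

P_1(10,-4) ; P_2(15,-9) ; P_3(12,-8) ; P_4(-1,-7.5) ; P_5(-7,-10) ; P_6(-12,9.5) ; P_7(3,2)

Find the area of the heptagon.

Apply the shoelace (surveyor's) formula: 2A = Σ (x_i·y_{i+1} − x_{i+1}·y_i), indices taken mod 7.
Cross-terms: -30, -12, -98, -42.5, -186.5, -52.5, -32  ⇒  Σ = -453.5
Area = |Σ|/2 = 226.75.

226.75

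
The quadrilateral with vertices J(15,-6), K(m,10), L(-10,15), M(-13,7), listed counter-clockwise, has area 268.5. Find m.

Write out the shoelace sum; only the two edges meeting at K involve m:
2·Area = [(15·10 − m·(-6)) + (m·15 − (-10)·10)] + 98
       = 21·m + 348 = 537
⇒ m = 9.

9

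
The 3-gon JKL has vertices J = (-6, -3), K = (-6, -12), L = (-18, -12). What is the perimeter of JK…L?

|JK| = √((0)² + (-9)²) = √81 = 9
|KL| = √((-12)² + (0)²) = √144 = 12
|LJ| = √((12)² + (9)²) = √225 = 15
Perimeter = 9 + 12 + 15 = 36.

36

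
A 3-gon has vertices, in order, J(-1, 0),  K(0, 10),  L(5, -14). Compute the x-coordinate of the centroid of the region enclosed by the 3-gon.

4/3

Apply Gauss's area formula. First the cross-terms c_i = x_i·y_{i+1} − x_{i+1}·y_i:
  -10, -50, -14  ⇒  2A = -74, A = -37.
Then Σ (x_i + x_{i+1})·c_i = -296, so x̄ = -296 / (6·(-37)) = 4/3.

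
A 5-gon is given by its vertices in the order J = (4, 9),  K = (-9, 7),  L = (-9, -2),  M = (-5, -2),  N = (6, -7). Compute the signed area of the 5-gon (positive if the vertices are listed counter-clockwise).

163.5

Apply the shoelace formula: 2A = Σ (x_i·y_{i+1} − x_{i+1}·y_i), indices taken mod 5.
Σ = (109) + (81) + (8) + (47) + (82) = 327
Signed area = Σ/2 = 163.5 (positive ⇒ counter-clockwise traversal).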